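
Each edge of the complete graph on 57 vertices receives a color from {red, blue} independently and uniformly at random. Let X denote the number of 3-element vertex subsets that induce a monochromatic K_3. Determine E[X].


Let X = Σ_S X_S over the C(57, 3) = 29260 subsets S of size 3, where X_S = 1 if the K_3 on S is monochromatic.
For a fixed S, the K_3 on S has C(3, 2) = 3 edges. P[all 3 edges red] = (1/2)^3, and likewise for blue, so P[monochromatic] = 2·(1/2)^3 = 2^{1 − 3} = 1/4.
By linearity: E[X] = C(57, 3) · 2^{1 − 3} = 29260 · 1/4 = 7315.
Numerically: E[X] ≈ 7315.000.

E[X] = C(57,3)·2^(1−C(3,2)) = 7315 ≈ 7315.000.


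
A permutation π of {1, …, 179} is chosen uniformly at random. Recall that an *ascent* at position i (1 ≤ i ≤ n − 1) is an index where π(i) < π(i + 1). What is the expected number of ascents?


Write X = Σ X_I over i = 1, …, 178, with X_I the indicator of one ascent.
There are 178 indicators.
For each fixed i, the pair (π(i), π(i+1)) is a uniformly random ordered pair of distinct values from {1, …, 179}; by symmetry P[π(i) < π(i+1)] = 1/2.
By linearity: E[X] = 178 · (1/2) = (179 − 1) · (1/2) = 89 ≈ 89.0000.

E[X] = 89 = 89.0000.


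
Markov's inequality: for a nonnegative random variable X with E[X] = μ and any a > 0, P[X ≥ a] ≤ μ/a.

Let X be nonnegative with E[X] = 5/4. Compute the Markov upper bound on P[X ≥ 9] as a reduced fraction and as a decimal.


μ = E[X] = 5/4, a = 9.
Markov: P[X ≥ 9] ≤ μ/a = (5/4)/9 = 5/36.
Numerically: ≈ 0.1389.
(Since a = 9 > μ = 1.2500, the bound 5/36 is < 1 and informative.)

P[X ≥ 9] ≤ 5/36 ≈ 0.1389.


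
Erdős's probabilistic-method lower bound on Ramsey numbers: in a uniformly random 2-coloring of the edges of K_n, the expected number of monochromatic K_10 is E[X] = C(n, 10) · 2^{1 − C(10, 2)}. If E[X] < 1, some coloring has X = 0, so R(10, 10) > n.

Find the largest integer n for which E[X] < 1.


We need C(n, 10) · 2^{1 − 45} < 1, i.e. C(n, 10) < 2^{45 − 1} = 17592186044416.
Check values of n near the boundary:
  n = 95: C(95, 10) = 10104934117421; 10104934117421 < 17592186044416? YES
  n = 96: C(96, 10) = 11279926456656; 11279926456656 < 17592186044416? YES
  n = 97: C(97, 10) = 12576469727536; 12576469727536 < 17592186044416? YES
  n = 98: C(98, 10) = 14005614014756; 14005614014756 < 17592186044416? YES
  n = 99: C(99, 10) = 15579278510796; 15579278510796 < 17592186044416? YES
  n = 100: C(100, 10) = 17310309456440; 17310309456440 < 17592186044416? YES
  n = 101: C(101, 10) = 19212541264840; 19212541264840 < 17592186044416? NO
  n = 102: C(102, 10) = 21300860967540; 21300860967540 < 17592186044416? NO
  n = 103: C(103, 10) = 23591276125340; 23591276125340 < 17592186044416? NO
The largest n with C(n, 10) < 17592186044416 is n = 100 (where E[X] = 2163788682055/2199023255552 ≈ 0.984). Hence R(10, 10) > 100, i.e. R(10, 10) ≥ 101.

Largest n = 100; hence R(10, 10) > 100.


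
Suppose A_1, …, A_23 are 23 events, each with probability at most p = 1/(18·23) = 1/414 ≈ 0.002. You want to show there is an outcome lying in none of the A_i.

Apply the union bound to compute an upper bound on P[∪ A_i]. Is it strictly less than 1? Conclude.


Union bound: P[∪_{i=1}^{23} A_i] ≤ Σ_i P[A_i] ≤ 23·p = 23·(1/414) = 1/18.
Numerically: 1/18 ≈ 0.056.
Is 1/18 < 1? YES.
Since P[∪ A_i] ≤ 1/18 < 1, the complement has P[∩ A_i^c] ≥ 1 − 1/18 = 17/18 > 0, so some outcome avoids every A_i.

23·p = 1/18 ≈ 0.056; existence CERTIFIED by the union bound.


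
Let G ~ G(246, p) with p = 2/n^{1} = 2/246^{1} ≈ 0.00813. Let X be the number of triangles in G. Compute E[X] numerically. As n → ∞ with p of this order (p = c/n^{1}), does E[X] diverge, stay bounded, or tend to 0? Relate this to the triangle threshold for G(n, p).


Number of potential triangles: C(246, 3) = 2450980.
Each occurs with probability p³ ≈ (0.00813)³ ≈ 5.37384e-07.
By linearity: E[X] = C(246, 3)·p³ ≈ 2450980 · 5.37384e-07 ≈ 1.317.
Here α = 1, so p = 2/n is exactly at the triangle threshold p ~ 1/n. Asymptotically E[X] → c³/6 = 2³/6 = 4/3 ≈ 1.333, a bounded constant. In this regime the triangle count is asymptotically Poisson(c³/6).

E[X] ≈ 1.317; in regime p = Θ(1/n^{1}) E[X] stays bounded (at the triangle threshold p ~ 1/n).


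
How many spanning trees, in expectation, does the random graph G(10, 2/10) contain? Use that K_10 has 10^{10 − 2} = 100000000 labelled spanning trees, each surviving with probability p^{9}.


K_10 has 10^{10 − 2} = 100000000 labelled spanning trees.
For each such spanning tree H, let X_H = 1 if all 9 edges of H are present in G. Then P[X_H = 1] = p^{9} = (1/5)^{9} = 1/1953125.
Summing the indicators: E[X] = Σ_H E[X_H] = 100000000 · p^{9} = 100000000 · 1/1953125 = 256/5.
Numerically: E[X] ≈ 51.2.

E[X] = 100000000 · (1/5)^{9} = 256/5 ≈ 51.2.


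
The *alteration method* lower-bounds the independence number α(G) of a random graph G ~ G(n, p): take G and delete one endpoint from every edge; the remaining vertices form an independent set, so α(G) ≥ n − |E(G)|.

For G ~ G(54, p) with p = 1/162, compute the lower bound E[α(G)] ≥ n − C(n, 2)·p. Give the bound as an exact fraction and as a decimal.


E[|E(G)|] = C(54, 2)·p = 1431 · (1/162) = 53/6.
E[α(G)] ≥ n − E[|E(G)|] = 54 − 53/6 = 271/6.
Numerically: ≈ 45.1667.
(This is only a lower bound; the true E[α(G)] may be larger.)

E[α(G)] ≥ 271/6 ≈ 45.1667.


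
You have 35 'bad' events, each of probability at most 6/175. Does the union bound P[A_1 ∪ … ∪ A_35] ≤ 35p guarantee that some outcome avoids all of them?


Union bound: P[∪_{i=1}^{35} A_i] ≤ Σ_i P[A_i] ≤ 35·p = 35·(6/175) = 6/5.
Numerically: 6/5 ≈ 1.200000.
Is 6/5 < 1? NO.
Since the bound 6/5 is ≥ 1, the union bound is uninformative here; it does NOT by itself certify existence.

35·p = 6/5 ≈ 1.200000; existence NOT certified by the union bound.


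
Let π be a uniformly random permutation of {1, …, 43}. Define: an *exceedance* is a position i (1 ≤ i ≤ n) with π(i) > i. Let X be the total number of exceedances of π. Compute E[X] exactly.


Write X = Σ_{i=1}^{43} X_i, where X_i = 1_{π(i) > i}.
For each fixed i, π(i) is uniform over {1, …, 43} (marginal of a uniform permutation), so P[π(i) > i] = (n − i)/n. Summing: Σ_{i=1}^{43} (n − i)/n = (0 + 1 + … + 42)/43 = 43(43 − 1)/(2·43) = (43 − 1)/2.
Hence E[X] = Σ_{i=1}^{43} (43 − i)/43 = 21 ≈ 21.00000.

E[X] = 21 = 21.00000.


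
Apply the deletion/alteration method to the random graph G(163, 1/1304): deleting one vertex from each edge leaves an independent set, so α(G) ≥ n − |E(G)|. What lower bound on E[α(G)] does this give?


E[|E(G)|] = C(163, 2)·p = 13203 · (1/1304) = 81/8.
E[α(G)] ≥ n − E[|E(G)|] = 163 − 81/8 = 1223/8.
Numerically: ≈ 152.87500.
(This is only a lower bound; the true E[α(G)] may be larger.)

E[α(G)] ≥ 1223/8 ≈ 152.87500.


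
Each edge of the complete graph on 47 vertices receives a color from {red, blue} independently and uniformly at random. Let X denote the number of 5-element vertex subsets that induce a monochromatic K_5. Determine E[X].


Let X = Σ_S X_S over the C(47, 5) = 1533939 subsets S of size 5, where X_S = 1 if the K_5 on S is monochromatic.
For a fixed S, the K_5 on S has C(5, 2) = 10 edges. P[all 10 edges red] = (1/2)^10, and likewise for blue, so P[monochromatic] = 2·(1/2)^10 = 2^{1 − 10} = 1/512.
Summing: E[X] = C(47, 5) · 2^{1 − 10} = 1533939 · 1/512 = 1533939/512.
Numerically: E[X] ≈ 2995.97461.

E[X] = C(47,5)·2^(1−C(5,2)) = 1533939/512 ≈ 2995.97461.


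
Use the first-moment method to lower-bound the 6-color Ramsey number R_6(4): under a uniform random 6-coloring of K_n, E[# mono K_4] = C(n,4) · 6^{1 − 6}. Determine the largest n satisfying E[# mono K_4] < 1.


We need C(n, 4) · 6^{1 − 6} < 1, i.e. C(n, 4) < 6^{6 − 1} = 7776.
Check values of n near the boundary:
  n = 19: C(19, 4) = 3876; 3876 < 7776? YES
  n = 20: C(20, 4) = 4845; 4845 < 7776? YES
  n = 21: C(21, 4) = 5985; 5985 < 7776? YES
  n = 22: C(22, 4) = 7315; 7315 < 7776? YES
  n = 23: C(23, 4) = 8855; 8855 < 7776? NO
  n = 24: C(24, 4) = 10626; 10626 < 7776? NO
The largest n with C(n, 4) < 7776 is n = 22 (where E[X] = 7315/7776 ≈ 0.9407). Hence R_6(4) > 22, i.e. R_6(4) ≥ 23.

Largest n = 22; hence R_6(4) > 22.


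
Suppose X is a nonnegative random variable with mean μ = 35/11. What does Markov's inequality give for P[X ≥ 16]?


μ = E[X] = 35/11, a = 16.
Markov: P[X ≥ 16] ≤ μ/a = (35/11)/16 = 35/176.
Numerically: ≈ 0.199.
(Since a = 16 > μ = 3.182, the bound 35/176 is < 1 and informative.)

P[X ≥ 16] ≤ 35/176 ≈ 0.199.


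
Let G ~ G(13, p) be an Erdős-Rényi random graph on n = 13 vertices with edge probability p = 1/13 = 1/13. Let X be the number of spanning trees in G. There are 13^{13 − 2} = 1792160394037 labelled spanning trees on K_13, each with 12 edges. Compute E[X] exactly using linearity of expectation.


K_13 has 13^{13 − 2} = 1792160394037 labelled spanning trees.
For each such spanning tree H, let X_H = 1 if all 12 edges of H are present in G. Then P[X_H = 1] = p^{12} = (1/13)^{12} = 1/23298085122481.
By linearity of expectation: E[X] = Σ_H E[X_H] = 1792160394037 · p^{12} = 1792160394037 · 1/23298085122481 = 1/13.
Numerically: E[X] ≈ 0.07692.

E[X] = 1792160394037 · (1/13)^{12} = 1/13 ≈ 0.07692.


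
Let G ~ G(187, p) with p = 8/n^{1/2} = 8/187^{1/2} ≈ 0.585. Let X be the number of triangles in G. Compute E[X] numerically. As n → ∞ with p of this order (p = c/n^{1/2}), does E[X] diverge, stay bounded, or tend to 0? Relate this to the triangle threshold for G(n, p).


Number of potential triangles: C(187, 3) = 1072445.
Each occurs with probability p³ ≈ (0.585)³ ≈ 2.00220e-01.
By linearity: E[X] = C(187, 3)·p³ ≈ 1072445 · 2.00220e-01 ≈ 214724.984.
Since α = 1/2 < 1, p = c/n^{1/2} ≫ 1/n is above the triangle threshold p ~ 1/n. Asymptotically E[X] ~ (c³/6)·n^{3(1−α)} = (8³/6)·n^{1.5} → ∞; triangles are abundant w.h.p.

E[X] ≈ 214724.984; in regime p = Θ(1/n^{1/2}) E[X] diverges (above the triangle threshold p ~ 1/n).


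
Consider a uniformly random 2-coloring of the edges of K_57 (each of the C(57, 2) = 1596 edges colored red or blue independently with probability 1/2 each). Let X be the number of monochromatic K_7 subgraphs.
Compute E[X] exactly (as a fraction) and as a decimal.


Let X = Σ_S X_S over the C(57, 7) = 264385836 subsets S of size 7, where X_S = 1 if the K_7 on S is monochromatic.
For a fixed S, the K_7 on S has C(7, 2) = 21 edges. P[all 21 edges red] = (1/2)^21, and likewise for blue, so P[monochromatic] = 2·(1/2)^21 = 2^{1 − 21} = 1/1048576.
By linearity: E[X] = C(57, 7) · 2^{1 − 21} = 264385836 · 1/1048576 = 66096459/262144.
Numerically: E[X] ≈ 252.13798.

E[X] = C(57,7)·2^(1−C(7,2)) = 66096459/262144 ≈ 252.13798.


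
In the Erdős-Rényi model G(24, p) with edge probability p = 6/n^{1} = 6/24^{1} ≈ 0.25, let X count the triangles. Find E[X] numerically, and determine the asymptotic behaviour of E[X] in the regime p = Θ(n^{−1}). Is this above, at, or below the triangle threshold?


Number of potential triangles: C(24, 3) = 2024.
Each occurs with probability p³ ≈ (0.25)³ ≈ 1.562500e-02.
By linearity: E[X] = C(24, 3)·p³ ≈ 2024 · 1.562500e-02 ≈ 31.6250.
Here α = 1, so p = 6/n is exactly at the triangle threshold p ~ 1/n. Asymptotically E[X] → c³/6 = 6³/6 = 36 ≈ 36.0000, a bounded constant. In this regime the triangle count is asymptotically Poisson(c³/6).

E[X] ≈ 31.6250; in regime p = Θ(1/n^{1}) E[X] stays bounded (at the triangle threshold p ~ 1/n).


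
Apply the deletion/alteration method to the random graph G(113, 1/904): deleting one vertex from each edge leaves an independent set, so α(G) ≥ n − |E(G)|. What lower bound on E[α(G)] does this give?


E[|E(G)|] = C(113, 2)·p = 6328 · (1/904) = 7.
E[α(G)] ≥ n − E[|E(G)|] = 113 − 7 = 106.
Numerically: ≈ 106.00000.
(This is only a lower bound; the true E[α(G)] may be larger.)

E[α(G)] ≥ 106 ≈ 106.00000.


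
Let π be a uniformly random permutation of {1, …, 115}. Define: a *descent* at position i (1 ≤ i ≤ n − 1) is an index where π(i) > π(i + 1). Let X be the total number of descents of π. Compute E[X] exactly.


Write X = Σ X_I over i = 1, …, 114, with X_I the indicator of one descent.
There are 114 indicators.
For each fixed i, the pair (π(i), π(i+1)) is a uniformly random ordered pair of distinct values from {1, …, 115}; by symmetry P[π(i) > π(i+1)] = 1/2.
By linearity: E[X] = 114 · (1/2) = (115 − 1) · (1/2) = 57 ≈ 57.000.

E[X] = 57 = 57.000.


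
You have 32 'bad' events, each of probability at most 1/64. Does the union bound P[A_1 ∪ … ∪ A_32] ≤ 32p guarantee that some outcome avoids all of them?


Union bound: P[∪_{i=1}^{32} A_i] ≤ Σ_i P[A_i] ≤ 32·p = 32·(1/64) = 1/2.
Numerically: 1/2 ≈ 0.50000.
Is 1/2 < 1? YES.
Since P[∪ A_i] ≤ 1/2 < 1, the complement has P[∩ A_i^c] ≥ 1 − 1/2 = 1/2 > 0, so some outcome avoids every A_i.

32·p = 1/2 ≈ 0.50000; existence CERTIFIED by the union bound.


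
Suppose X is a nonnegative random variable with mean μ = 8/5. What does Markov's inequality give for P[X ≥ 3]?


μ = E[X] = 8/5, a = 3.
Markov: P[X ≥ 3] ≤ μ/a = (8/5)/3 = 8/15.
Numerically: ≈ 0.533.
(Since a = 3 > μ = 1.600, the bound 8/15 is < 1 and informative.)

P[X ≥ 3] ≤ 8/15 ≈ 0.533.


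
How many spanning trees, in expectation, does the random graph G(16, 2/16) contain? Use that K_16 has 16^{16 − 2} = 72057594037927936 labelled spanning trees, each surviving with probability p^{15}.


K_16 has 16^{16 − 2} = 72057594037927936 labelled spanning trees.
For each such spanning tree H, let X_H = 1 if all 15 edges of H are present in G. Then P[X_H = 1] = p^{15} = (1/8)^{15} = 1/35184372088832.
By linearity: E[X] = Σ_H E[X_H] = 72057594037927936 · p^{15} = 72057594037927936 · 1/35184372088832 = 2048.
Numerically: E[X] ≈ 2.05e+03.

E[X] = 72057594037927936 · (1/8)^{15} = 2048 ≈ 2.05e+03.


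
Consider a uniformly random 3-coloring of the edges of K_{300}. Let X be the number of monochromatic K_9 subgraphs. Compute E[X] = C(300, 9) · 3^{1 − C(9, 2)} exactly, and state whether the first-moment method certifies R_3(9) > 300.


E[X] = C(300, 9) · 3^{1 − 36} = 48052241692154700 · 3^{−35} = 48052241692154700/50031545098999707.
As a reduced fraction: E[X] = 16017413897384900/16677181699666569 ≈ 0.9604.
Is E[X] < 1? YES.
Since E[X] < 1, there exists a 3-coloring of K_{300} with no monochromatic K_9; hence R_3(9) > 300.

E[X] = 16017413897384900/16677181699666569 ≈ 0.9604; E[X] < 1, so R_3(9) > 300.


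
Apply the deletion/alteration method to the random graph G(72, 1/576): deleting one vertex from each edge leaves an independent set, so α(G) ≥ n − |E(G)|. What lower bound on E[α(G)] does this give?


E[|E(G)|] = C(72, 2)·p = 2556 · (1/576) = 71/16.
E[α(G)] ≥ n − E[|E(G)|] = 72 − 71/16 = 1081/16.
Numerically: ≈ 67.562.
(This is only a lower bound; the true E[α(G)] may be larger.)

E[α(G)] ≥ 1081/16 ≈ 67.562.


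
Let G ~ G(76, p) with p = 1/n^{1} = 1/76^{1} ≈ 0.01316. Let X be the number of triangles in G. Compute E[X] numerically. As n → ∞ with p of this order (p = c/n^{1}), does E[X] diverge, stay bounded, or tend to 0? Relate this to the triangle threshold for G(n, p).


Number of potential triangles: C(76, 3) = 70300.
Each occurs with probability p³ ≈ (0.01316)³ ≈ 2.278029e-06.
By linearity: E[X] = C(76, 3)·p³ ≈ 70300 · 2.278029e-06 ≈ 0.1601.
Here α = 1, so p = 1/n is exactly at the triangle threshold p ~ 1/n. Asymptotically E[X] → c³/6 = 1³/6 = 1/6 ≈ 0.1667, a bounded constant. In this regime the triangle count is asymptotically Poisson(c³/6).

E[X] ≈ 0.1601; in regime p = Θ(1/n^{1}) E[X] stays bounded (at the triangle threshold p ~ 1/n).


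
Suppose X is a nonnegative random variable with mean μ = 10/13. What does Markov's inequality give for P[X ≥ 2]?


μ = E[X] = 10/13, a = 2.
Markov: P[X ≥ 2] ≤ μ/a = (10/13)/2 = 5/13.
Numerically: ≈ 0.3846.
(Since a = 2 > μ = 0.7692, the bound 5/13 is < 1 and informative.)

P[X ≥ 2] ≤ 5/13 ≈ 0.3846.


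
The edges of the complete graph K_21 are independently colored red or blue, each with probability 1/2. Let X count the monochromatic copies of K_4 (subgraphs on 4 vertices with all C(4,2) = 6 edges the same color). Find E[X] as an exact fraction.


Let X = Σ_S X_S over the C(21, 4) = 5985 subsets S of size 4, where X_S = 1 if the K_4 on S is monochromatic.
For a fixed S, the K_4 on S has C(4, 2) = 6 edges. P[all 6 edges red] = (1/2)^6, and likewise for blue, so P[monochromatic] = 2·(1/2)^6 = 2^{1 − 6} = 1/32.
By linearity: E[X] = C(21, 4) · 2^{1 − 6} = 5985 · 1/32 = 5985/32.
Numerically: E[X] ≈ 187.0312.

E[X] = C(21,4)·2^(1−C(4,2)) = 5985/32 ≈ 187.0312.


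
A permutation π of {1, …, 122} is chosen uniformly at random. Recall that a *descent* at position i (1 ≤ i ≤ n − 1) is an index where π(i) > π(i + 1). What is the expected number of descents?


Write X = Σ X_I over i = 1, …, 121, with X_I the indicator of one descent.
There are 121 indicators.
For each fixed i, the pair (π(i), π(i+1)) is a uniformly random ordered pair of distinct values from {1, …, 122}; by symmetry P[π(i) > π(i+1)] = 1/2.
By linearity: E[X] = 121 · (1/2) = (122 − 1) · (1/2) = 121/2 ≈ 60.50000.

E[X] = 121/2 = 60.50000.


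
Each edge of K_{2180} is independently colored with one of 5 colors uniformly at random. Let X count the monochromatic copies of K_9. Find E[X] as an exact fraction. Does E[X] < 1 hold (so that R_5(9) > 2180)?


E[X] = C(2180, 9) · 5^{1 − 36} = 3014145651459519573444800 · 5^{−35} = 3014145651459519573444800/2910383045673370361328125.
As a reduced fraction: E[X] = 120565826058380782937792/116415321826934814453125 ≈ 1.0356526.
Is E[X] < 1? NO.
Since E[X] ≥ 1, the first-moment bound is inconclusive at n = 2180; it does NOT by itself certify R_5(9) > 2180.

E[X] = 120565826058380782937792/116415321826934814453125 ≈ 1.0356526; E[X] ≥ 1; first-moment method inconclusive here.


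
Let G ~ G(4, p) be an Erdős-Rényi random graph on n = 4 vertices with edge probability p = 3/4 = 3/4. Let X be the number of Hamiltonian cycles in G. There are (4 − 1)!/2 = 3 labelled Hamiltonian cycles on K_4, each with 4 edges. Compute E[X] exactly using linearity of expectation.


K_4 has (4 − 1)!/2 = 3 labelled Hamiltonian cycles.
For each such Hamiltonian cycle H, let X_H = 1 if all 4 edges of H are present in G. Then P[X_H = 1] = p^{4} = (3/4)^{4} = 81/256.
By linearity of expectation: E[X] = Σ_H E[X_H] = 3 · p^{4} = 3 · 81/256 = 243/256.
Numerically: E[X] ≈ 0.94922.

E[X] = 3 · (3/4)^{4} = 243/256 ≈ 0.94922.


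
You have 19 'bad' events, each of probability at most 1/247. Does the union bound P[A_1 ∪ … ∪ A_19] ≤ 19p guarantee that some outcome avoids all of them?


Union bound: P[∪_{i=1}^{19} A_i] ≤ Σ_i P[A_i] ≤ 19·p = 19·(1/247) = 1/13.
Numerically: 1/13 ≈ 0.076923.
Is 1/13 < 1? YES.
Since P[∪ A_i] ≤ 1/13 < 1, the complement has P[∩ A_i^c] ≥ 1 − 1/13 = 12/13 > 0, so some outcome avoids every A_i.

19·p = 1/13 ≈ 0.076923; existence CERTIFIED by the union bound.


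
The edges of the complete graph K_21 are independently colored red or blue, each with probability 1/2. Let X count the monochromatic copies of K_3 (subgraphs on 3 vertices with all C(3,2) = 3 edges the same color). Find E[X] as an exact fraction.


Let X = Σ_S X_S over the C(21, 3) = 1330 subsets S of size 3, where X_S = 1 if the K_3 on S is monochromatic.
For a fixed S, the K_3 on S has C(3, 2) = 3 edges. P[all 3 edges red] = (1/2)^3, and likewise for blue, so P[monochromatic] = 2·(1/2)^3 = 2^{1 − 3} = 1/4.
By linearity of expectation: E[X] = C(21, 3) · 2^{1 − 3} = 1330 · 1/4 = 665/2.
Numerically: E[X] ≈ 332.500.

E[X] = C(21,3)·2^(1−C(3,2)) = 665/2 ≈ 332.500.


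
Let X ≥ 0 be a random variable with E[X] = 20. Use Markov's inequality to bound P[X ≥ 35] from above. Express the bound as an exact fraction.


μ = E[X] = 20, a = 35.
Markov: P[X ≥ 35] ≤ μ/a = (20)/35 = 4/7.
Numerically: ≈ 0.571429.
(Since a = 35 > μ = 20.000000, the bound 4/7 is < 1 and informative.)

P[X ≥ 35] ≤ 4/7 ≈ 0.571429.


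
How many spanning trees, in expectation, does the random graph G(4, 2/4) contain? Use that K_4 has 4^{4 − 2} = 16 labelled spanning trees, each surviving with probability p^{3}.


K_4 has 4^{4 − 2} = 16 labelled spanning trees.
For each such spanning tree H, let X_H = 1 if all 3 edges of H are present in G. Then P[X_H = 1] = p^{3} = (1/2)^{3} = 1/8.
By linearity of expectation: E[X] = Σ_H E[X_H] = 16 · p^{3} = 16 · 1/8 = 2.
Numerically: E[X] ≈ 2.

E[X] = 16 · (1/2)^{3} = 2 ≈ 2.


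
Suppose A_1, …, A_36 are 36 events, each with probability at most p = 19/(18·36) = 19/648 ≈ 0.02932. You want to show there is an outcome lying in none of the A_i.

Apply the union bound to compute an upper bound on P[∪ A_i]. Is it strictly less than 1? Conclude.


Union bound: P[∪_{i=1}^{36} A_i] ≤ Σ_i P[A_i] ≤ 36·p = 36·(19/648) = 19/18.
Numerically: 19/18 ≈ 1.05556.
Is 19/18 < 1? NO.
Since the bound 19/18 is ≥ 1, the union bound is uninformative here; it does NOT by itself certify existence.

36·p = 19/18 ≈ 1.05556; existence NOT certified by the union bound.


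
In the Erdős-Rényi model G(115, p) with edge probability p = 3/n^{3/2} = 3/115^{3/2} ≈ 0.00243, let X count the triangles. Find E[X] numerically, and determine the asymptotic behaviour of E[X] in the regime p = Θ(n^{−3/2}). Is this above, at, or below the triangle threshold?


Number of potential triangles: C(115, 3) = 246905.
Each occurs with probability p³ ≈ (0.00243)³ ≈ 1.43954e-08.
By linearity: E[X] = C(115, 3)·p³ ≈ 246905 · 1.43954e-08 ≈ 0.004.
Since α = 3/2 > 1, p = c/n^{3/2} = o(1/n) is below the triangle threshold p ~ 1/n. Asymptotically E[X] ~ (c³/6)·n^{3(1−α)} = (3³/6)·n^{-1.5} → 0, so by Markov's inequality G has no triangles w.h.p.

E[X] ≈ 0.004; in regime p = Θ(1/n^{3/2}) E[X] tends to 0 (below the triangle threshold p ~ 1/n).


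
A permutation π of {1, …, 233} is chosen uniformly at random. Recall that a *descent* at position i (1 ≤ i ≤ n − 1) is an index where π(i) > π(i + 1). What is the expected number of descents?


Write X = Σ X_I over i = 1, …, 232, with X_I the indicator of one descent.
There are 232 indicators.
For each fixed i, the pair (π(i), π(i+1)) is a uniformly random ordered pair of distinct values from {1, …, 233}; by symmetry P[π(i) > π(i+1)] = 1/2.
By linearity: E[X] = 232 · (1/2) = (233 − 1) · (1/2) = 116 ≈ 116.000.

E[X] = 116 = 116.000.


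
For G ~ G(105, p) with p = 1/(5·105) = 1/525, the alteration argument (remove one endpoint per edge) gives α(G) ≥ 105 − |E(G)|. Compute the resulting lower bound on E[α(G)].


E[|E(G)|] = C(105, 2)·p = 5460 · (1/525) = 52/5.
E[α(G)] ≥ n − E[|E(G)|] = 105 − 52/5 = 473/5.
Numerically: ≈ 94.600000.
(This is only a lower bound; the true E[α(G)] may be larger.)

E[α(G)] ≥ 473/5 ≈ 94.600000.


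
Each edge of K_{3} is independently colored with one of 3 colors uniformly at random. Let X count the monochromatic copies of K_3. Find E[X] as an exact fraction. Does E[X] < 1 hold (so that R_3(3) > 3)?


E[X] = C(3, 3) · 3^{1 − 3} = 1 · 3^{−2} = 1/9.
As a reduced fraction: E[X] = 1/9 ≈ 0.111111.
Is E[X] < 1? YES.
Since E[X] < 1, there exists a 3-coloring of K_{3} with no monochromatic K_3; hence R_3(3) > 3.

E[X] = 1/9 ≈ 0.111111; E[X] < 1, so R_3(3) > 3.


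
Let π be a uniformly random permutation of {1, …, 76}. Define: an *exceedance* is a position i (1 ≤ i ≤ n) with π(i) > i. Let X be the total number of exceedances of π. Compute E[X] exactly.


Write X = Σ_{i=1}^{76} X_i, where X_i = 1_{π(i) > i}.
For each fixed i, π(i) is uniform over {1, …, 76} (marginal of a uniform permutation), so P[π(i) > i] = (n − i)/n. Summing: Σ_{i=1}^{76} (n − i)/n = (0 + 1 + … + 75)/76 = 76(76 − 1)/(2·76) = (76 − 1)/2.
Hence E[X] = Σ_{i=1}^{76} (76 − i)/76 = 75/2 ≈ 37.500.

E[X] = 75/2 = 37.500.


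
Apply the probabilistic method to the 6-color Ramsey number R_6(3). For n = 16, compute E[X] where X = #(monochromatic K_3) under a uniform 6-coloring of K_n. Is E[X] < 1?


E[X] = C(16, 3) · 6^{1 − 3} = 560 · 6^{−2} = 560/36.
As a reduced fraction: E[X] = 140/9 ≈ 15.55556.
Is E[X] < 1? NO.
Since E[X] ≥ 1, the first-moment bound is inconclusive at n = 16; it does NOT by itself certify R_6(3) > 16.

E[X] = 140/9 ≈ 15.55556; E[X] ≥ 1; first-moment method inconclusive here.


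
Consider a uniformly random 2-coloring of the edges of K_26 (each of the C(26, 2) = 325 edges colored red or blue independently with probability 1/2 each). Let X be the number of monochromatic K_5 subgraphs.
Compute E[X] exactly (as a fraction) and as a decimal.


Let X = Σ_S X_S over the C(26, 5) = 65780 subsets S of size 5, where X_S = 1 if the K_5 on S is monochromatic.
For a fixed S, the K_5 on S has C(5, 2) = 10 edges. P[all 10 edges red] = (1/2)^10, and likewise for blue, so P[monochromatic] = 2·(1/2)^10 = 2^{1 − 10} = 1/512.
Summing: E[X] = C(26, 5) · 2^{1 − 10} = 65780 · 1/512 = 16445/128.
Numerically: E[X] ≈ 128.47656.

E[X] = C(26,5)·2^(1−C(5,2)) = 16445/128 ≈ 128.47656.


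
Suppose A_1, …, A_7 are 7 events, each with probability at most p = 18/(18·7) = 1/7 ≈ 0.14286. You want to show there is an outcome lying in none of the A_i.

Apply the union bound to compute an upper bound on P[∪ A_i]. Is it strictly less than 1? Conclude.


Union bound: P[∪_{i=1}^{7} A_i] ≤ Σ_i P[A_i] ≤ 7·p = 7·(1/7) = 1.
Numerically: 1 ≈ 1.00000.
Is 1 < 1? NO.
Since the bound 1 is ≥ 1, the union bound is uninformative here; it does NOT by itself certify existence.

7·p = 1 ≈ 1.00000; existence NOT certified by the union bound.


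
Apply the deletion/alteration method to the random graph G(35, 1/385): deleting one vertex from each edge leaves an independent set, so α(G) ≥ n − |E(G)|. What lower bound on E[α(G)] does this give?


E[|E(G)|] = C(35, 2)·p = 595 · (1/385) = 17/11.
E[α(G)] ≥ n − E[|E(G)|] = 35 − 17/11 = 368/11.
Numerically: ≈ 33.45455.
(This is only a lower bound; the true E[α(G)] may be larger.)

E[α(G)] ≥ 368/11 ≈ 33.45455.


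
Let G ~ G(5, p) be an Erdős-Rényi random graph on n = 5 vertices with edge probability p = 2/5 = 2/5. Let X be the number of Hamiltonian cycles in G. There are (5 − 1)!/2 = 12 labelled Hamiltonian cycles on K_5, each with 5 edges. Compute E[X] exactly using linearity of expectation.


K_5 has (5 − 1)!/2 = 12 labelled Hamiltonian cycles.
For each such Hamiltonian cycle H, let X_H = 1 if all 5 edges of H are present in G. Then P[X_H = 1] = p^{5} = (2/5)^{5} = 32/3125.
By linearity of expectation: E[X] = Σ_H E[X_H] = 12 · p^{5} = 12 · 32/3125 = 384/3125.
Numerically: E[X] ≈ 0.123.

E[X] = 12 · (2/5)^{5} = 384/3125 ≈ 0.123.


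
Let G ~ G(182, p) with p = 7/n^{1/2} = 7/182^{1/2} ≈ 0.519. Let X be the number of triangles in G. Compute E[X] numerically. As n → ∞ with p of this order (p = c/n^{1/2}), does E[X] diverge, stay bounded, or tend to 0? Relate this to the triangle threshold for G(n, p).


Number of potential triangles: C(182, 3) = 988260.
Each occurs with probability p³ ≈ (0.519)³ ≈ 1.39697e-01.
By linearity: E[X] = C(182, 3)·p³ ≈ 988260 · 1.39697e-01 ≈ 138056.944.
Since α = 1/2 < 1, p = c/n^{1/2} ≫ 1/n is above the triangle threshold p ~ 1/n. Asymptotically E[X] ~ (c³/6)·n^{3(1−α)} = (7³/6)·n^{1.5} → ∞; triangles are abundant w.h.p.

E[X] ≈ 138056.944; in regime p = Θ(1/n^{1/2}) E[X] diverges (above the triangle threshold p ~ 1/n).


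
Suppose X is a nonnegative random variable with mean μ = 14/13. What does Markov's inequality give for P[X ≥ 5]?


μ = E[X] = 14/13, a = 5.
Markov: P[X ≥ 5] ≤ μ/a = (14/13)/5 = 14/65.
Numerically: ≈ 0.215.
(Since a = 5 > μ = 1.077, the bound 14/65 is < 1 and informative.)

P[X ≥ 5] ≤ 14/65 ≈ 0.215.


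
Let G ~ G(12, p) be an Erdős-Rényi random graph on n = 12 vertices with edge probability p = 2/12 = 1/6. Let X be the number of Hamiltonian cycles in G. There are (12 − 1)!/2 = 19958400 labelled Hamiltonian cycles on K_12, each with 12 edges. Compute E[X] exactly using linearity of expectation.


K_12 has (12 − 1)!/2 = 19958400 labelled Hamiltonian cycles.
For each such Hamiltonian cycle H, let X_H = 1 if all 12 edges of H are present in G. Then P[X_H = 1] = p^{12} = (1/6)^{12} = 1/2176782336.
By linearity: E[X] = Σ_H E[X_H] = 19958400 · p^{12} = 19958400 · 1/2176782336 = 1925/209952.
Numerically: E[X] ≈ 0.0091688.

E[X] = 19958400 · (1/6)^{12} = 1925/209952 ≈ 0.0091688.


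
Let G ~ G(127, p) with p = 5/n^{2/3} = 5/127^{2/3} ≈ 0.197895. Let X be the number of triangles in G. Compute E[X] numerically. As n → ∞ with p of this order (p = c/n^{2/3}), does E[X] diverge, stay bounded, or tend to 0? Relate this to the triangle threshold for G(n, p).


Number of potential triangles: C(127, 3) = 333375.
Each occurs with probability p³ ≈ (0.197895)³ ≈ 7.75001550e-03.
By linearity: E[X] = C(127, 3)·p³ ≈ 333375 · 7.75001550e-03 ≈ 2583.661417.
Since α = 2/3 < 1, p = c/n^{2/3} ≫ 1/n is above the triangle threshold p ~ 1/n. Asymptotically E[X] ~ (c³/6)·n^{3(1−α)} = (5³/6)·n^{1} → ∞; triangles are abundant w.h.p.

E[X] ≈ 2583.661417; in regime p = Θ(1/n^{2/3}) E[X] diverges (above the triangle threshold p ~ 1/n).


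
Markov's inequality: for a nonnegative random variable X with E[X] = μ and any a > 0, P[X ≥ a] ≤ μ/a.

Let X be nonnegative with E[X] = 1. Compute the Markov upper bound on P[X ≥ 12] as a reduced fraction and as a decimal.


μ = E[X] = 1, a = 12.
Markov: P[X ≥ 12] ≤ μ/a = (1)/12 = 1/12.
Numerically: ≈ 0.083333.
(Since a = 12 > μ = 1.000000, the bound 1/12 is < 1 and informative.)

P[X ≥ 12] ≤ 1/12 ≈ 0.083333.


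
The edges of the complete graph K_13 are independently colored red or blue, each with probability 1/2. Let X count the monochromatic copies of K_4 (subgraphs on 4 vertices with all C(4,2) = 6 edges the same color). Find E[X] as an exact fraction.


Let X = Σ_S X_S over the C(13, 4) = 715 subsets S of size 4, where X_S = 1 if the K_4 on S is monochromatic.
For a fixed S, the K_4 on S has C(4, 2) = 6 edges. P[all 6 edges red] = (1/2)^6, and likewise for blue, so P[monochromatic] = 2·(1/2)^6 = 2^{1 − 6} = 1/32.
By linearity: E[X] = C(13, 4) · 2^{1 − 6} = 715 · 1/32 = 715/32.
Numerically: E[X] ≈ 22.3438.

E[X] = C(13,4)·2^(1−C(4,2)) = 715/32 ≈ 22.3438.


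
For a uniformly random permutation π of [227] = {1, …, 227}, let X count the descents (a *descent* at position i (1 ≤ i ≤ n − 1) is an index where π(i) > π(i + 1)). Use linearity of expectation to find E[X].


Write X = Σ X_I over i = 1, …, 226, with X_I the indicator of one descent.
There are 226 indicators.
For each fixed i, the pair (π(i), π(i+1)) is a uniformly random ordered pair of distinct values from {1, …, 227}; by symmetry P[π(i) > π(i+1)] = 1/2.
By linearity: E[X] = 226 · (1/2) = (227 − 1) · (1/2) = 113 ≈ 113.000000.

E[X] = 113 = 113.000000.


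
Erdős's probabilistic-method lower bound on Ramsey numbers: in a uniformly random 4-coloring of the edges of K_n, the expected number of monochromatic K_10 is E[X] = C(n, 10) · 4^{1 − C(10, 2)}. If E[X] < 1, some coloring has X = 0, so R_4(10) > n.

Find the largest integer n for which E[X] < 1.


We need C(n, 10) · 4^{1 − 45} < 1, i.e. C(n, 10) < 4^{45 − 1} = 309485009821345068724781056.
Check values of n near the boundary:
  n = 2022: C(2022, 10) = 307870445231474093395937796; 307870445231474093395937796 < 309485009821345068724781056? YES
  n = 2023: C(2023, 10) = 309399856285778485315440716; 309399856285778485315440716 < 309485009821345068724781056? YES
  n = 2024: C(2024, 10) = 310936101848269937576192656; 310936101848269937576192656 < 309485009821345068724781056? NO
  n = 2025: C(2025, 10) = 312479209053472269772600560; 312479209053472269772600560 < 309485009821345068724781056? NO
  n = 2026: C(2026, 10) = 314029205130126398094885285; 314029205130126398094885285 < 309485009821345068724781056? NO
The largest n with C(n, 10) < 309485009821345068724781056 is n = 2023 (where E[X] = 77349964071444621328860179/77371252455336267181195264 ≈ 0.999725). Hence R_4(10) > 2023, i.e. R_4(10) ≥ 2024.

Largest n = 2023; hence R_4(10) > 2023.


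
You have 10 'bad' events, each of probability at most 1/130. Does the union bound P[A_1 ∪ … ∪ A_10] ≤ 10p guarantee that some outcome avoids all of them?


Union bound: P[∪_{i=1}^{10} A_i] ≤ Σ_i P[A_i] ≤ 10·p = 10·(1/130) = 1/13.
Numerically: 1/13 ≈ 0.0769231.
Is 1/13 < 1? YES.
Since P[∪ A_i] ≤ 1/13 < 1, the complement has P[∩ A_i^c] ≥ 1 − 1/13 = 12/13 > 0, so some outcome avoids every A_i.

10·p = 1/13 ≈ 0.0769231; existence CERTIFIED by the union bound.


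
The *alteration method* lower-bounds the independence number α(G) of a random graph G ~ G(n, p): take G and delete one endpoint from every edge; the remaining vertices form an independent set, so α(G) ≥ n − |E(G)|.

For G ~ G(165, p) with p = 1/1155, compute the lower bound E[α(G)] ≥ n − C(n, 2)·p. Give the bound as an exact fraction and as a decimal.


E[|E(G)|] = C(165, 2)·p = 13530 · (1/1155) = 82/7.
E[α(G)] ≥ n − E[|E(G)|] = 165 − 82/7 = 1073/7.
Numerically: ≈ 153.2857.
(This is only a lower bound; the true E[α(G)] may be larger.)

E[α(G)] ≥ 1073/7 ≈ 153.2857.


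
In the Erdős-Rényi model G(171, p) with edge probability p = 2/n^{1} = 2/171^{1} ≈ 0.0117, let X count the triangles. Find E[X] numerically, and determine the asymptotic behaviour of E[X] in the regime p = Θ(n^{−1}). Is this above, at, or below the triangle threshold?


Number of potential triangles: C(171, 3) = 818805.
Each occurs with probability p³ ≈ (0.0117)³ ≈ 1.599932e-06.
By linearity: E[X] = C(171, 3)·p³ ≈ 818805 · 1.599932e-06 ≈ 1.3100.
Here α = 1, so p = 2/n is exactly at the triangle threshold p ~ 1/n. Asymptotically E[X] → c³/6 = 2³/6 = 4/3 ≈ 1.3333, a bounded constant. In this regime the triangle count is asymptotically Poisson(c³/6).

E[X] ≈ 1.3100; in regime p = Θ(1/n^{1}) E[X] stays bounded (at the triangle threshold p ~ 1/n).


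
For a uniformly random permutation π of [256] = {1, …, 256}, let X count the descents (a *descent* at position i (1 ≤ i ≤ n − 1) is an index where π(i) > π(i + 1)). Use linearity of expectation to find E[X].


Write X = Σ X_I over i = 1, …, 255, with X_I the indicator of one descent.
There are 255 indicators.
For each fixed i, the pair (π(i), π(i+1)) is a uniformly random ordered pair of distinct values from {1, …, 256}; by symmetry P[π(i) > π(i+1)] = 1/2.
By linearity: E[X] = 255 · (1/2) = (256 − 1) · (1/2) = 255/2 ≈ 127.500000.

E[X] = 255/2 = 127.500000.


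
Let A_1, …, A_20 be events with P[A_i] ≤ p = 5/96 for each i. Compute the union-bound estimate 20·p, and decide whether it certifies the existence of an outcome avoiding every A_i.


Union bound: P[∪_{i=1}^{20} A_i] ≤ Σ_i P[A_i] ≤ 20·p = 20·(5/96) = 25/24.
Numerically: 25/24 ≈ 1.0416667.
Is 25/24 < 1? NO.
Since the bound 25/24 is ≥ 1, the union bound is uninformative here; it does NOT by itself certify existence.

20·p = 25/24 ≈ 1.0416667; existence NOT certified by the union bound.


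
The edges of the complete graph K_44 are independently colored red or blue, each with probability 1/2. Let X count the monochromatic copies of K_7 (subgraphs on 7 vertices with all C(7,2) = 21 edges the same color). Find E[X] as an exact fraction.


Let X = Σ_S X_S over the C(44, 7) = 38320568 subsets S of size 7, where X_S = 1 if the K_7 on S is monochromatic.
For a fixed S, the K_7 on S has C(7, 2) = 21 edges. P[all 21 edges red] = (1/2)^21, and likewise for blue, so P[monochromatic] = 2·(1/2)^21 = 2^{1 − 21} = 1/1048576.
By linearity of expectation: E[X] = C(44, 7) · 2^{1 − 21} = 38320568 · 1/1048576 = 4790071/131072.
Numerically: E[X] ≈ 36.54534.

E[X] = C(44,7)·2^(1−C(7,2)) = 4790071/131072 ≈ 36.54534.


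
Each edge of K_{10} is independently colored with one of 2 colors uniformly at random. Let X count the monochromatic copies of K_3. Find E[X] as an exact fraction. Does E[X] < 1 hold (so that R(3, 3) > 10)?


E[X] = C(10, 3) · 2^{1 − 3} = 120 · 2^{−2} = 120/4.
As a reduced fraction: E[X] = 30 ≈ 30.00000.
Is E[X] < 1? NO.
Since E[X] ≥ 1, the first-moment bound is inconclusive at n = 10; it does NOT by itself certify R(3, 3) > 10.

E[X] = 30 ≈ 30.00000; E[X] ≥ 1; first-moment method inconclusive here.


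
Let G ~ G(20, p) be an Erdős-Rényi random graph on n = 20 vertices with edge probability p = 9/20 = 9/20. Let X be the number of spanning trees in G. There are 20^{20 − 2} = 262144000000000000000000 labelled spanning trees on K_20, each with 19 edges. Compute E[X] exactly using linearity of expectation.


K_20 has 20^{20 − 2} = 262144000000000000000000 labelled spanning trees.
For each such spanning tree H, let X_H = 1 if all 19 edges of H are present in G. Then P[X_H = 1] = p^{19} = (9/20)^{19} = 1350851717672992089/5242880000000000000000000.
By linearity: E[X] = Σ_H E[X_H] = 262144000000000000000000 · p^{19} = 262144000000000000000000 · 1350851717672992089/5242880000000000000000000 = 1350851717672992089/20.
Numerically: E[X] ≈ 6.75e+16.

E[X] = 262144000000000000000000 · (9/20)^{19} = 1350851717672992089/20 ≈ 6.75e+16.


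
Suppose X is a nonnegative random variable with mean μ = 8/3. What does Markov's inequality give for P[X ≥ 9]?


μ = E[X] = 8/3, a = 9.
Markov: P[X ≥ 9] ≤ μ/a = (8/3)/9 = 8/27.
Numerically: ≈ 0.296.
(Since a = 9 > μ = 2.667, the bound 8/27 is < 1 and informative.)

P[X ≥ 9] ≤ 8/27 ≈ 0.296.


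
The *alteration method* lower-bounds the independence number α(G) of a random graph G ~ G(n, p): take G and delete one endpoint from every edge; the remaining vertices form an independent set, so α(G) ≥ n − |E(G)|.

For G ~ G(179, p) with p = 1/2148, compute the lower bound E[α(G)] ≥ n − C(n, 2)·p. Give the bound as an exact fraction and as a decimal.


E[|E(G)|] = C(179, 2)·p = 15931 · (1/2148) = 89/12.
E[α(G)] ≥ n − E[|E(G)|] = 179 − 89/12 = 2059/12.
Numerically: ≈ 171.58333.
(This is only a lower bound; the true E[α(G)] may be larger.)

E[α(G)] ≥ 2059/12 ≈ 171.58333.


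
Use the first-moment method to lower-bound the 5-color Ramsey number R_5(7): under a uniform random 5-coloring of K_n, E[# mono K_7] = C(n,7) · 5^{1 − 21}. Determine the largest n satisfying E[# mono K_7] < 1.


We need C(n, 7) · 5^{1 − 21} < 1, i.e. C(n, 7) < 5^{21 − 1} = 95367431640625.
Check values of n near the boundary:
  n = 333: C(333, 7) = 84549532139028; 84549532139028 < 95367431640625? YES
  n = 334: C(334, 7) = 86359460961576; 86359460961576 < 95367431640625? YES
  n = 335: C(335, 7) = 88202498238195; 88202498238195 < 95367431640625? YES
  n = 336: C(336, 7) = 90079147136880; 90079147136880 < 95367431640625? YES
  n = 337: C(337, 7) = 91989916924632; 91989916924632 < 95367431640625? YES
  n = 338: C(338, 7) = 93935323022736; 93935323022736 < 95367431640625? YES
  n = 339: C(339, 7) = 95915887062372; 95915887062372 < 95367431640625? NO
The largest n with C(n, 7) < 95367431640625 is n = 338 (where E[X] = 93935323022736/95367431640625 ≈ 0.985). Hence R_5(7) > 338, i.e. R_5(7) ≥ 339.

Largest n = 338; hence R_5(7) > 338.


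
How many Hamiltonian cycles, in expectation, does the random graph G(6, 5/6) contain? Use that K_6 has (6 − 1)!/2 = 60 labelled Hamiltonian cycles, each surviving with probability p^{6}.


K_6 has (6 − 1)!/2 = 60 labelled Hamiltonian cycles.
For each such Hamiltonian cycle H, let X_H = 1 if all 6 edges of H are present in G. Then P[X_H = 1] = p^{6} = (5/6)^{6} = 15625/46656.
By linearity of expectation: E[X] = Σ_H E[X_H] = 60 · p^{6} = 60 · 15625/46656 = 78125/3888.
Numerically: E[X] ≈ 20.09.

E[X] = 60 · (5/6)^{6} = 78125/3888 ≈ 20.09.
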